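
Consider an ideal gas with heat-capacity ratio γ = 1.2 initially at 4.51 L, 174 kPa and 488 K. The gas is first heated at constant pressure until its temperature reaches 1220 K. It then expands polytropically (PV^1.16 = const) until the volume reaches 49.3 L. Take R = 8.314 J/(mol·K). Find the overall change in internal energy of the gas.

3820 J

n = P₁V₁/(RT₁) = 174×4.51/(8.314×488) = 0.193 mol.
Step 1 — Isobaric: P stays 174 kPa; V/T = const ⇒ T₂ = 1220 K, V₂ = 11.3 L.
W = PΔV = 174×(11.3−4.51) kPa·L = 1180 J.
ΔU = nCvΔT = 0.193×41.6×(1220−488) = 5890 J.
Q = ΔU + W = nCpΔT = 7060 J.
State after step 1: P = 174 kPa, V = 11.3 L, T = 1220 K.
Step 2 — Polytropic n=1.16: T₂ = T₁(V₁/V₂)^(n−1) = 1220×(0.229)^0.16 = 963 K; P₂ = P₁(V₁/V₂)^n = 31.4 kPa.
W = (P₁V₁−P₂V₂)/(n−1) = (174×11.3−31.4×49.3)/0.16 = 2580 J.
ΔU = nCvΔT = 0.193×41.6×(963−1220) = -2060 J.
Q = ΔU + W = 516 J.
Net over both steps: W = 3760 J, Q = 7580 J, ΔU = 3820 J.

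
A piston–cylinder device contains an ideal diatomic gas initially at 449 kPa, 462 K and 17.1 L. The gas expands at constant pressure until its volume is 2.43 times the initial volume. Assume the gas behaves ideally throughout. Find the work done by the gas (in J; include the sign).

n = P₁V₁/(RT₁) = 449×17.1/(8.314×462) = 2.00 mol.
Isobaric: P stays 449 kPa; V/T = const ⇒ T₂ = 1120 K, V₂ = 41.6 L.
W = PΔV = 449×(41.6−17.1) kPa·L = 11000 J.

11000 J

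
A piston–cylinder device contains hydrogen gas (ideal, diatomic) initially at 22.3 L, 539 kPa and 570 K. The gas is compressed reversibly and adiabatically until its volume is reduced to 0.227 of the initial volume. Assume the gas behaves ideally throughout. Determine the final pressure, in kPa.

Adiabatic: TV^(γ−1) = const ⇒ T₂ = 570×(4.41)^0.400 = 1030 K; PV^γ = const ⇒ P₂ = 4300 kPa.

4300 kPa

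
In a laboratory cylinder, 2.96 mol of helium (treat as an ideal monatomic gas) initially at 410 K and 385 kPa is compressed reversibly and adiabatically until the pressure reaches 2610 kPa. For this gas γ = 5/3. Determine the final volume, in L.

V₁ = nRT₁/P₁ = 2.96×8.314×410/385 = 26.2 L.
Adiabatic: T₂/T₁ = (P₂/P₁)^((γ−1)/γ) ⇒ T₂ = 410×(6.78)^0.400 = 882 K; V₂ = 8.31 L.

8.31 L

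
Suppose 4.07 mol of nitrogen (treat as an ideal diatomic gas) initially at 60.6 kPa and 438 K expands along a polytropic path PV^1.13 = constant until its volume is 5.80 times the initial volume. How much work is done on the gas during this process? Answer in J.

-23300 J

V₁ = nRT₁/P₁ = 4.07×8.314×438/60.6 = 245 L.
Polytropic n=1.13: T₂ = T₁(V₁/V₂)^(n−1) = 438×(0.172)^0.13 = 349 K; P₂ = P₁(V₁/V₂)^n = 8.31 kPa.
W = (P₁V₁−P₂V₂)/(n−1) = (60.6×245−8.31×1420)/0.13 = 23300 J.
Work done on the gas = −W_by = -23300 J.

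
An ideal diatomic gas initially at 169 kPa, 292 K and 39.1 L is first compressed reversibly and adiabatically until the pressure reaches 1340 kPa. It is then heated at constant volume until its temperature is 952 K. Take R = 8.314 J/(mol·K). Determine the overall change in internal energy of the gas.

n = P₁V₁/(RT₁) = 169×39.1/(8.314×292) = 2.72 mol.
Step 1 — Adiabatic: T₂/T₁ = (P₂/P₁)^((γ−1)/γ) ⇒ T₂ = 292×(7.93)^0.286 = 528 K; V₂ = 8.91 L.
ΔU = nCvΔT = 2.72×20.8×(528−292) = 13300 J.
Q = 0 for an adiabatic process, so W = −ΔU = -13300 J.
State after step 1: P = 1340 kPa, V = 8.91 L, T = 528 K.
Step 2 — Isochoric: V stays 8.91 L; P/T = const ⇒ T₂ = 952 K, P₂ = 2420 kPa.
W = 0 (no volume change).
ΔU = nCvΔT = 2.72×20.8×(952−528) = 24000 J.
Q = ΔU = 24000 J.
Net over both steps: W = -13300 J, Q = 24000 J, ΔU = 37300 J.

37300 J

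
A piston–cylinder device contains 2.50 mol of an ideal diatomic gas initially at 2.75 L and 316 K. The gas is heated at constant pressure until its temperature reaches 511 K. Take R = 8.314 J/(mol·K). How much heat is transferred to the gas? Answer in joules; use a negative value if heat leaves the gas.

14200 J

P₁ = nRT₁/V₁ = 2.50×8.314×316/2.75 = 2390 kPa.
Isobaric: P stays 2390 kPa; V/T = const ⇒ T₂ = 511 K, V₂ = 4.45 L.
W = PΔV = 2390×(4.45−2.75) kPa·L = 4050 J.
ΔU = nCvΔT = 2.50×20.8×(511−316) = 10100 J.
Q = ΔU + W = nCpΔT = 14200 J.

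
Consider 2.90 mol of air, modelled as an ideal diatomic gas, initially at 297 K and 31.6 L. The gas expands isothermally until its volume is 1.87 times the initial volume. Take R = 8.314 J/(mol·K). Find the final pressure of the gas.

P₁ = nRT₁/V₁ = 2.90×8.314×297/31.6 = 227 kPa.
Isothermal: T stays 297 K; PV = const ⇒ V₂ = 59.1 L, P₂ = 121 kPa.

121 kPa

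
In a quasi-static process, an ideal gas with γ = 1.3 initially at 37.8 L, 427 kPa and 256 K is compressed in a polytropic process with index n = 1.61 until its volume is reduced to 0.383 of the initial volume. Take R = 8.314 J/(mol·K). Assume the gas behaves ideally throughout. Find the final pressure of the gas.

Polytropic n=1.61: T₂ = T₁(V₁/V₂)^(n−1) = 256×(2.61)^0.61 = 460 K; P₂ = P₁(V₁/V₂)^n = 2000 kPa.

2000 kPa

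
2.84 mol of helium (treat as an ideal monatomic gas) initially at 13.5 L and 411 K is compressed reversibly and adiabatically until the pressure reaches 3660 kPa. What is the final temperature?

P₁ = nRT₁/V₁ = 2.84×8.314×411/13.5 = 719 kPa.
Adiabatic: T₂/T₁ = (P₂/P₁)^((γ−1)/γ) ⇒ T₂ = 411×(5.09)^0.400 = 788 K; V₂ = 5.08 L.

788 K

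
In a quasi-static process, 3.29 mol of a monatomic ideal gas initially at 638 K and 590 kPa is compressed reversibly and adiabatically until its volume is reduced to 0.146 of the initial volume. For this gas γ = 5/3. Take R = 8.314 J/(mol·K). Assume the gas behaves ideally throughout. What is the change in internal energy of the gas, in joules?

68200 J

V₁ = nRT₁/P₁ = 3.29×8.314×638/590 = 29.6 L.
Adiabatic: TV^(γ−1) = const ⇒ T₂ = 638×(6.85)^0.667 = 2300 K; PV^γ = const ⇒ P₂ = 14600 kPa.
For an ideal gas ΔU = nCvΔT with Cv = (3/2)R = 12.5 J/(mol·K).
ΔU = 3.29×12.5×(2300−638) = 68200 J.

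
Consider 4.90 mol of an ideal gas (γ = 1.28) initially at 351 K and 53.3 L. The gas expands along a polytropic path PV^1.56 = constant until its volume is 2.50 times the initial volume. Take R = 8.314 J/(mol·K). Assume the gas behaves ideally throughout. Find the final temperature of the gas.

210 K

P₁ = nRT₁/V₁ = 4.90×8.314×351/53.3 = 268 kPa.
Polytropic n=1.56: T₂ = T₁(V₁/V₂)^(n−1) = 351×(0.400)^0.56 = 210 K; P₂ = P₁(V₁/V₂)^n = 64.2 kPa.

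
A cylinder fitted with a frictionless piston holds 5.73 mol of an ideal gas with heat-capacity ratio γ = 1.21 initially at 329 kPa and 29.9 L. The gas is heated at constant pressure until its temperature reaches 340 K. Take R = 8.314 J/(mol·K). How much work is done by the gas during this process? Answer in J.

6360 J

T₁ = P₁V₁/(nR) = 329×29.9/(5.73×8.314) = 206 K.
Isobaric: P stays 329 kPa; V/T = const ⇒ T₂ = 340 K, V₂ = 49.2 L.
W = PΔV = 329×(49.2−29.9) kPa·L = 6360 J.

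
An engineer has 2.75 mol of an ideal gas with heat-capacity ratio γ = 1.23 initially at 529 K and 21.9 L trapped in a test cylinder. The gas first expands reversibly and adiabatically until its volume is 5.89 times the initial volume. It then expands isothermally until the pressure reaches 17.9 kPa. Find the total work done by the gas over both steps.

27700 J

P₁ = nRT₁/V₁ = 2.75×8.314×529/21.9 = 552 kPa.
Step 1 — Adiabatic: TV^(γ−1) = const ⇒ T₂ = 529×(0.170)^0.230 = 352 K; PV^γ = const ⇒ P₂ = 62.4 kPa.
ΔU = nCvΔT = 2.75×36.1×(352−529) = -17600 J.
Q = 0 for an adiabatic process, so W = −ΔU = 17600 J.
State after step 1: P = 62.4 kPa, V = 129 L, T = 352 K.
Step 2 — Isothermal: T stays 352 K; PV = const ⇒ V₂ = 449 L, P₂ = 17.9 kPa.
ΔU = 0 (ideal gas, T constant).
W = nRT ln(V₂/V₁) = 2.75×8.314×352×ln(3.48) = 10000 J.
Q = ΔU + W = 10000 J.
Net over both steps: W = 27700 J, Q = 10000 J, ΔU = -17600 J.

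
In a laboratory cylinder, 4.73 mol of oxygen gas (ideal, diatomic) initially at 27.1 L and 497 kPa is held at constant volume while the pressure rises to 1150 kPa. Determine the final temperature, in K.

T₁ = P₁V₁/(nR) = 497×27.1/(4.73×8.314) = 342 K.
Isochoric: V stays 27.1 L; P/T = const ⇒ T₂ = 792 K, P₂ = 1150 kPa.

792 K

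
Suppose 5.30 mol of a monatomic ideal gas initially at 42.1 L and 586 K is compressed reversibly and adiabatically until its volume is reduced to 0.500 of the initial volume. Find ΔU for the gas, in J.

P₁ = nRT₁/V₁ = 5.30×8.314×586/42.1 = 613 kPa.
Adiabatic: TV^(γ−1) = const ⇒ T₂ = 586×(2.00)^0.667 = 930 K; PV^γ = const ⇒ P₂ = 1950 kPa.
For an ideal gas ΔU = nCvΔT with Cv = (3/2)R = 12.5 J/(mol·K).
ΔU = 5.30×12.5×(930−586) = 22800 J.

22800 J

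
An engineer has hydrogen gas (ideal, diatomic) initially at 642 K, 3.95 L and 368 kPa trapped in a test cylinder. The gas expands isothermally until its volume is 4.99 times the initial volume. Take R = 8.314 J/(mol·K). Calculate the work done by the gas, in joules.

2340 J

n = P₁V₁/(RT₁) = 368×3.95/(8.314×642) = 0.272 mol.
Isothermal: T stays 642 K; PV = const ⇒ V₂ = 19.7 L, P₂ = 73.7 kPa.
W = nRT ln(V₂/V₁) = 0.272×8.314×642×ln(4.99) = 2340 J.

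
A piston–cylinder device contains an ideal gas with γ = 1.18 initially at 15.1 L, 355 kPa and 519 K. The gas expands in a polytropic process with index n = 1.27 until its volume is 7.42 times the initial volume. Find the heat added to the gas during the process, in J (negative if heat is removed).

-4150 J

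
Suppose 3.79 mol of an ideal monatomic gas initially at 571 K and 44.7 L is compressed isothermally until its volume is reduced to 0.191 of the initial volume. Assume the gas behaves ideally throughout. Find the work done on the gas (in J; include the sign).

29800 J

P₁ = nRT₁/V₁ = 3.79×8.314×571/44.7 = 403 kPa.
Isothermal: T stays 571 K; PV = const ⇒ V₂ = 8.54 L, P₂ = 2110 kPa.
W = nRT ln(V₂/V₁) = 3.79×8.314×571×ln(0.191) = -29800 J.
Work done on the gas = −W_by = 29800 J.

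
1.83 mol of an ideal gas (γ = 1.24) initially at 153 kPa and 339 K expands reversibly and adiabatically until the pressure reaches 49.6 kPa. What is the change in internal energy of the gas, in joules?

V₁ = nRT₁/P₁ = 1.83×8.314×339/153 = 33.7 L.
Adiabatic: T₂/T₁ = (P₂/P₁)^((γ−1)/γ) ⇒ T₂ = 339×(0.324)^0.194 = 273 K; V₂ = 83.6 L.
For an ideal gas ΔU = nCvΔT with Cv = R/(γ−1) = 34.6 J/(mol·K).
ΔU = 1.83×34.6×(273−339) = -4210 J.

-4210 J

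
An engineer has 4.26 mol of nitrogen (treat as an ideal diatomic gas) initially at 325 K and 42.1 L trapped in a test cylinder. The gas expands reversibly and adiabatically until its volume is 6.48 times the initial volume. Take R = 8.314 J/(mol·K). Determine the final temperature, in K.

154 K

P₁ = nRT₁/V₁ = 4.26×8.314×325/42.1 = 273 kPa.
Adiabatic: TV^(γ−1) = const ⇒ T₂ = 325×(0.154)^0.400 = 154 K; PV^γ = const ⇒ P₂ = 20.0 kPa.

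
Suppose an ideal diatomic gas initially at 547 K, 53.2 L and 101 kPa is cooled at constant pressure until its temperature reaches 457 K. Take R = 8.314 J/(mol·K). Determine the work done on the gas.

n = P₁V₁/(RT₁) = 101×53.2/(8.314×547) = 1.18 mol.
Isobaric: P stays 101 kPa; V/T = const ⇒ T₂ = 457 K, V₂ = 44.4 L.
W = PΔV = 101×(44.4−53.2) kPa·L = -884 J.
Work done on the gas = −W_by = 884 J.

884 J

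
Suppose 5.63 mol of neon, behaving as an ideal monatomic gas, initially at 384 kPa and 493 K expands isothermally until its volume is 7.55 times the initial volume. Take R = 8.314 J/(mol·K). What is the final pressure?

V₁ = nRT₁/P₁ = 5.63×8.314×493/384 = 60.1 L.
Isothermal: T stays 493 K; PV = const ⇒ V₂ = 454 L, P₂ = 50.9 kPa.

50.9 kPa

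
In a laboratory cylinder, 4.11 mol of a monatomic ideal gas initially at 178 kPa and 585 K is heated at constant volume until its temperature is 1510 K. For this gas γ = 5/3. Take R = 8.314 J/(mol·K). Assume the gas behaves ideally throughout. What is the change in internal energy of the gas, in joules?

47400 J

V₁ = nRT₁/P₁ = 4.11×8.314×585/178 = 112 L.
Isochoric: V stays 112 L; P/T = const ⇒ T₂ = 1510 K, P₂ = 459 kPa.
For an ideal gas ΔU = nCvΔT with Cv = (3/2)R = 12.5 J/(mol·K).
ΔU = 4.11×12.5×(1510−585) = 47400 J.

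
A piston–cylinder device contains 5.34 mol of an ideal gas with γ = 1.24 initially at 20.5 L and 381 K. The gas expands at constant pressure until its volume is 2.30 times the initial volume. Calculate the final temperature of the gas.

876 K

P₁ = nRT₁/V₁ = 5.34×8.314×381/20.5 = 825 kPa.
Isobaric: P stays 825 kPa; V/T = const ⇒ T₂ = 876 K, V₂ = 47.1 L.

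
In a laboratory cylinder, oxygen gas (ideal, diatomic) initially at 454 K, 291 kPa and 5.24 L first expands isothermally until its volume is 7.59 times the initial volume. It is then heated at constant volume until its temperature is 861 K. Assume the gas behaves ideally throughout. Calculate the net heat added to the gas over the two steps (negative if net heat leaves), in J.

6510 J

n = P₁V₁/(RT₁) = 291×5.24/(8.314×454) = 0.404 mol.
Step 1 — Isothermal: T stays 454 K; PV = const ⇒ V₂ = 39.8 L, P₂ = 38.3 kPa.
ΔU = 0 (ideal gas, T constant).
W = nRT ln(V₂/V₁) = 0.404×8.314×454×ln(7.59) = 3090 J.
Q = ΔU + W = 3090 J.
State after step 1: P = 38.3 kPa, V = 39.8 L, T = 454 K.
Step 2 — Isochoric: V stays 39.8 L; P/T = const ⇒ T₂ = 861 K, P₂ = 72.7 kPa.
W = 0 (no volume change).
ΔU = nCvΔT = 0.404×20.8×(861−454) = 3420 J.
Q = ΔU = 3420 J.
Net over both steps: W = 3090 J, Q = 6510 J, ΔU = 3420 J.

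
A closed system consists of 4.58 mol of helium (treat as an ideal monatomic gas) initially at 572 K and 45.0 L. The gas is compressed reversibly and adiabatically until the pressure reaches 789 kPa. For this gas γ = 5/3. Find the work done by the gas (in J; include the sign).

-7050 J

P₁ = nRT₁/V₁ = 4.58×8.314×572/45.0 = 484 kPa.
Adiabatic: T₂/T₁ = (P₂/P₁)^((γ−1)/γ) ⇒ T₂ = 572×(1.63)^0.400 = 695 K; V₂ = 33.6 L.
ΔU = nCvΔT = 4.58×12.5×(695−572) = 7050 J.
Q = 0 for an adiabatic process, so W = −ΔU = -7050 J.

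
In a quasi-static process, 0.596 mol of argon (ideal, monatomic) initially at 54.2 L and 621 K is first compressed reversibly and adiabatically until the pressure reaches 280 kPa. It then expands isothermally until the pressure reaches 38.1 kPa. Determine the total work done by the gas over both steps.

7500 J

P₁ = nRT₁/V₁ = 0.596×8.314×621/54.2 = 56.8 kPa.
Step 1 — Adiabatic: T₂/T₁ = (P₂/P₁)^((γ−1)/γ) ⇒ T₂ = 621×(4.93)^0.400 = 1180 K; V₂ = 20.8 L.
ΔU = nCvΔT = 0.596×12.5×(1180−621) = 4120 J.
Q = 0 for an adiabatic process, so W = −ΔU = -4120 J.
State after step 1: P = 280 kPa, V = 20.8 L, T = 1180 K.
Step 2 — Isothermal: T stays 1180 K; PV = const ⇒ V₂ = 153 L, P₂ = 38.1 kPa.
ΔU = 0 (ideal gas, T constant).
W = nRT ln(V₂/V₁) = 0.596×8.314×1180×ln(7.35) = 11600 J.
Q = ΔU + W = 11600 J.
Net over both steps: W = 7500 J, Q = 11600 J, ΔU = 4120 J.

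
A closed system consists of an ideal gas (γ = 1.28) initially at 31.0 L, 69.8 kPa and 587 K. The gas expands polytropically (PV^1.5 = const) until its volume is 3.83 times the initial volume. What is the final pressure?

Polytropic n=1.5: T₂ = T₁(V₁/V₂)^(n−1) = 587×(0.261)^0.50 = 300 K; P₂ = P₁(V₁/V₂)^n = 9.31 kPa.

9.31 kPa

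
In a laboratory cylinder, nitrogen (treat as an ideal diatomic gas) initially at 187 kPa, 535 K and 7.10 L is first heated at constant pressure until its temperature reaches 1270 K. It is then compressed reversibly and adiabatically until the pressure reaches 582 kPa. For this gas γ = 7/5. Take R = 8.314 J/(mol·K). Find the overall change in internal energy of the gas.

7580 J

n = P₁V₁/(RT₁) = 187×7.10/(8.314×535) = 0.298 mol.
Step 1 — Isobaric: P stays 187 kPa; V/T = const ⇒ T₂ = 1270 K, V₂ = 16.9 L.
W = PΔV = 187×(16.9−7.10) kPa·L = 1820 J.
ΔU = nCvΔT = 0.298×20.8×(1270−535) = 4560 J.
Q = ΔU + W = nCpΔT = 6380 J.
State after step 1: P = 187 kPa, V = 16.9 L, T = 1270 K.
Step 2 — Adiabatic: T₂/T₁ = (P₂/P₁)^((γ−1)/γ) ⇒ T₂ = 1270×(3.11)^0.286 = 1760 K; V₂ = 7.49 L.
ΔU = nCvΔT = 0.298×20.8×(1760−1270) = 3020 J.
Q = 0 for an adiabatic process, so W = −ΔU = -3020 J.
Net over both steps: W = -1200 J, Q = 6380 J, ΔU = 7580 J.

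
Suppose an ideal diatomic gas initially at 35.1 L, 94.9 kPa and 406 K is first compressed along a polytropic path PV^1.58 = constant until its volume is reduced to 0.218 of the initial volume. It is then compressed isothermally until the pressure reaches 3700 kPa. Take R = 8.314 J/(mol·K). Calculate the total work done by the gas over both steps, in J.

n = P₁V₁/(RT₁) = 94.9×35.1/(8.314×406) = 0.987 mol.
Step 1 — Polytropic n=1.58: T₂ = T₁(V₁/V₂)^(n−1) = 406×(4.59)^0.58 = 982 K; P₂ = P₁(V₁/V₂)^n = 1050 kPa.
W = (P₁V₁−P₂V₂)/(n−1) = (94.9×35.1−1050×7.65)/0.58 = -8150 J.
ΔU = nCvΔT = 0.987×20.8×(982−406) = 11800 J.
Q = ΔU + W = 3670 J.
State after step 1: P = 1050 kPa, V = 7.65 L, T = 982 K.
Step 2 — Isothermal: T stays 982 K; PV = const ⇒ V₂ = 2.18 L, P₂ = 3700 kPa.
ΔU = 0 (ideal gas, T constant).
W = nRT ln(V₂/V₁) = 0.987×8.314×982×ln(0.285) = -10100 J.
Q = ΔU + W = -10100 J.
Net over both steps: W = -18300 J, Q = -6460 J, ΔU = 11800 J.

-18300 J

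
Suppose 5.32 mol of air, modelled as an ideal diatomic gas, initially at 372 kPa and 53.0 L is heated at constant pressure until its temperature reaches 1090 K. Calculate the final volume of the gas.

T₁ = P₁V₁/(nR) = 372×53.0/(5.32×8.314) = 446 K.
Isobaric: P stays 372 kPa; V/T = const ⇒ T₂ = 1090 K, V₂ = 130 L.

130 L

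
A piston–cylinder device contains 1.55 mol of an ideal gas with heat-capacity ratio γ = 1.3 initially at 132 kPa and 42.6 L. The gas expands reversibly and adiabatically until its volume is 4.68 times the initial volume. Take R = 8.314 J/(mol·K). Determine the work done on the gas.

T₁ = P₁V₁/(nR) = 132×42.6/(1.55×8.314) = 436 K.
Adiabatic: TV^(γ−1) = const ⇒ T₂ = 436×(0.214)^0.300 = 275 K; PV^γ = const ⇒ P₂ = 17.8 kPa.
ΔU = nCvΔT = 1.55×27.7×(275−436) = -6950 J.
Q = 0 for an adiabatic process, so W = −ΔU = 6950 J.
Work done on the gas = −W_by = -6950 J.

-6950 J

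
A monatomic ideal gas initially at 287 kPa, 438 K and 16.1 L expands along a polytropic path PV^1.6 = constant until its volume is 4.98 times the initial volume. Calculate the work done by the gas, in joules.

4760 J

n = P₁V₁/(RT₁) = 287×16.1/(8.314×438) = 1.27 mol.
Polytropic n=1.6: T₂ = T₁(V₁/V₂)^(n−1) = 438×(0.201)^0.60 = 167 K; P₂ = P₁(V₁/V₂)^n = 22.0 kPa.
W = (P₁V₁−P₂V₂)/(n−1) = (287×16.1−22.0×80.2)/0.60 = 4760 J.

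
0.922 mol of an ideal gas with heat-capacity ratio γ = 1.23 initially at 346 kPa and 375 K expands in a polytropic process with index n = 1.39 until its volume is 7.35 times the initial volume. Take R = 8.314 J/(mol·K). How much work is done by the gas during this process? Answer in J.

V₁ = nRT₁/P₁ = 0.922×8.314×375/346 = 8.31 L.
Polytropic n=1.39: T₂ = T₁(V₁/V₂)^(n−1) = 375×(0.136)^0.39 = 172 K; P₂ = P₁(V₁/V₂)^n = 21.6 kPa.
W = (P₁V₁−P₂V₂)/(n−1) = (346×8.31−21.6×61.1)/0.39 = 3980 J.

3980 J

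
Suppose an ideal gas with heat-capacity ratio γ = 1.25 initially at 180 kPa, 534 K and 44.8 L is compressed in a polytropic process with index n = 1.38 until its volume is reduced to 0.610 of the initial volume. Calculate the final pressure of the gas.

356 kPa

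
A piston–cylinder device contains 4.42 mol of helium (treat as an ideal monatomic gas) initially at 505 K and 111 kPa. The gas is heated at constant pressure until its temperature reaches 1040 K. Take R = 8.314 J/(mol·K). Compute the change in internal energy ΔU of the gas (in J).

29500 J

V₁ = nRT₁/P₁ = 4.42×8.314×505/111 = 167 L.
Isobaric: P stays 111 kPa; V/T = const ⇒ T₂ = 1040 K, V₂ = 344 L.
For an ideal gas ΔU = nCvΔT with Cv = (3/2)R = 12.5 J/(mol·K).
ΔU = 4.42×12.5×(1040−505) = 29500 J.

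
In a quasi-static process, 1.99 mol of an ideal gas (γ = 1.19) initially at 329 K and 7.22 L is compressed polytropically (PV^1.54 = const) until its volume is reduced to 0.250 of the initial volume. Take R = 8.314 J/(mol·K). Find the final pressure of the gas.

P₁ = nRT₁/V₁ = 1.99×8.314×329/7.22 = 754 kPa.
Polytropic n=1.54: T₂ = T₁(V₁/V₂)^(n−1) = 329×(4.00)^0.54 = 696 K; P₂ = P₁(V₁/V₂)^n = 6380 kPa.

6380 kPa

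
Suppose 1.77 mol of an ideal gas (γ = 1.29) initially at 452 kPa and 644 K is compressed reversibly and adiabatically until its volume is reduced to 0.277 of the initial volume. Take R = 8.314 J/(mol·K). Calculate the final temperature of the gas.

V₁ = nRT₁/P₁ = 1.77×8.314×644/452 = 21.0 L.
Adiabatic: TV^(γ−1) = const ⇒ T₂ = 644×(3.61)^0.290 = 934 K; PV^γ = const ⇒ P₂ = 2370 kPa.

934 K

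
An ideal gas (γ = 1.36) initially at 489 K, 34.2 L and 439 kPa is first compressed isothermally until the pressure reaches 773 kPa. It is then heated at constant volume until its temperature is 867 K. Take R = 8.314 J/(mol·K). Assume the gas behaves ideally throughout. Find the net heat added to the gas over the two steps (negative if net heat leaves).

23700 J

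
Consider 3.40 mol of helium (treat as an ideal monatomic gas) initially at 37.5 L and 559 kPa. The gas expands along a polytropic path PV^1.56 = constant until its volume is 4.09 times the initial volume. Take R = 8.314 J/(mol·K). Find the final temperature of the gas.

337 K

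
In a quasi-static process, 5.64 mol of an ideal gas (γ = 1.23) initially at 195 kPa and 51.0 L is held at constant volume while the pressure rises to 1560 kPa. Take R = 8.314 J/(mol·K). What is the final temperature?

T₁ = P₁V₁/(nR) = 195×51.0/(5.64×8.314) = 212 K.
Isochoric: V stays 51.0 L; P/T = const ⇒ T₂ = 1700 K, P₂ = 1560 kPa.

1700 K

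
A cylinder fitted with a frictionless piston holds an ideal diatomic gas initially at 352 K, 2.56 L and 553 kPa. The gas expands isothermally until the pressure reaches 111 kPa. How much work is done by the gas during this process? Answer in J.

n = P₁V₁/(RT₁) = 553×2.56/(8.314×352) = 0.484 mol.
Isothermal: T stays 352 K; PV = const ⇒ V₂ = 12.8 L, P₂ = 111 kPa.
W = nRT ln(V₂/V₁) = 0.484×8.314×352×ln(4.98) = 2270 J.

2270 J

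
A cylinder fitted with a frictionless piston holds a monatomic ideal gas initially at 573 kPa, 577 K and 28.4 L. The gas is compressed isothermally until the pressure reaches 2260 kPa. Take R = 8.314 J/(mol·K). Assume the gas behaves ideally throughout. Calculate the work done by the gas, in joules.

-22300 J

n = P₁V₁/(RT₁) = 573×28.4/(8.314×577) = 3.39 mol.
Isothermal: T stays 577 K; PV = const ⇒ V₂ = 7.20 L, P₂ = 2260 kPa.
W = nRT ln(V₂/V₁) = 3.39×8.314×577×ln(0.254) = -22300 J.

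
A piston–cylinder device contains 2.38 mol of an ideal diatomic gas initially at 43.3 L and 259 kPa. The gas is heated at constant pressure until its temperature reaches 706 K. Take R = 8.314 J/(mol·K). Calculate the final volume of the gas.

53.9 L

T₁ = P₁V₁/(nR) = 259×43.3/(2.38×8.314) = 567 K.
Isobaric: P stays 259 kPa; V/T = const ⇒ T₂ = 706 K, V₂ = 53.9 L.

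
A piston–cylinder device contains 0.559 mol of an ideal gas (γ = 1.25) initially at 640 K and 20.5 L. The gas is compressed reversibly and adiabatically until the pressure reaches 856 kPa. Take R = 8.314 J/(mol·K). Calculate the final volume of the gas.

4.96 L

P₁ = nRT₁/V₁ = 0.559×8.314×640/20.5 = 145 kPa.
Adiabatic: T₂/T₁ = (P₂/P₁)^((γ−1)/γ) ⇒ T₂ = 640×(5.90)^0.200 = 913 K; V₂ = 4.96 L.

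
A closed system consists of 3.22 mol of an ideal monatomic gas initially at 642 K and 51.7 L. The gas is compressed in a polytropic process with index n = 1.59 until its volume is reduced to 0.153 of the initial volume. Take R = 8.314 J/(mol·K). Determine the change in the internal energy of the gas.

P₁ = nRT₁/V₁ = 3.22×8.314×642/51.7 = 332 kPa.
Polytropic n=1.59: T₂ = T₁(V₁/V₂)^(n−1) = 642×(6.54)^0.59 = 1940 K; P₂ = P₁(V₁/V₂)^n = 6580 kPa.
For an ideal gas ΔU = nCvΔT with Cv = (3/2)R = 12.5 J/(mol·K).
ΔU = 3.22×12.5×(1940−642) = 52300 J.

52300 J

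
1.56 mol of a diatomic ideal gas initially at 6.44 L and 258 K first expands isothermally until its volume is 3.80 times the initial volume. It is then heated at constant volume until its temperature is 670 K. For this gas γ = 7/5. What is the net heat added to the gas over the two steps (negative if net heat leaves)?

17800 J

P₁ = nRT₁/V₁ = 1.56×8.314×258/6.44 = 520 kPa.
Step 1 — Isothermal: T stays 258 K; PV = const ⇒ V₂ = 24.5 L, P₂ = 137 kPa.
ΔU = 0 (ideal gas, T constant).
W = nRT ln(V₂/V₁) = 1.56×8.314×258×ln(3.80) = 4470 J.
Q = ΔU + W = 4470 J.
State after step 1: P = 137 kPa, V = 24.5 L, T = 258 K.
Step 2 — Isochoric: V stays 24.5 L; P/T = const ⇒ T₂ = 670 K, P₂ = 355 kPa.
W = 0 (no volume change).
ΔU = nCvΔT = 1.56×20.8×(670−258) = 13400 J.
Q = ΔU = 13400 J.
Net over both steps: W = 4470 J, Q = 17800 J, ΔU = 13400 J.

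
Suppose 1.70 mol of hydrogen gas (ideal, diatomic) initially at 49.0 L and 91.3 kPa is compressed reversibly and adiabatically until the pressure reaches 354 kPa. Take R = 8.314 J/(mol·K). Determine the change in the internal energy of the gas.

5290 J

T₁ = P₁V₁/(nR) = 91.3×49.0/(1.70×8.314) = 317 K.
Adiabatic: T₂/T₁ = (P₂/P₁)^((γ−1)/γ) ⇒ T₂ = 317×(3.88)^0.286 = 466 K; V₂ = 18.6 L.
For an ideal gas ΔU = nCvΔT with Cv = (5/2)R = 20.8 J/(mol·K).
ΔU = 1.70×20.8×(466−317) = 5290 J.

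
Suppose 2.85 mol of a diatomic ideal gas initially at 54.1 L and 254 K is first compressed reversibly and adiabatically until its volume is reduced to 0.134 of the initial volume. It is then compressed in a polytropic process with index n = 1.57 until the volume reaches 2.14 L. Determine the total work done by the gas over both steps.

-42300 J

P₁ = nRT₁/V₁ = 2.85×8.314×254/54.1 = 111 kPa.
Step 1 — Adiabatic: TV^(γ−1) = const ⇒ T₂ = 254×(7.46)^0.400 = 568 K; PV^γ = const ⇒ P₂ = 1860 kPa.
ΔU = nCvΔT = 2.85×20.8×(568−254) = 18600 J.
Q = 0 for an adiabatic process, so W = −ΔU = -18600 J.
State after step 1: P = 1860 kPa, V = 7.25 L, T = 568 K.
Step 2 — Polytropic n=1.57: T₂ = T₁(V₁/V₂)^(n−1) = 568×(3.39)^0.57 = 1140 K; P₂ = P₁(V₁/V₂)^n = 12600 kPa.
W = (P₁V₁−P₂V₂)/(n−1) = (1860×7.25−12600×2.14)/0.57 = -23700 J.
ΔU = nCvΔT = 2.85×20.8×(1140−568) = 33800 J.
Q = ΔU + W = 10100 J.
Net over both steps: W = -42300 J, Q = 10100 J, ΔU = 52300 J.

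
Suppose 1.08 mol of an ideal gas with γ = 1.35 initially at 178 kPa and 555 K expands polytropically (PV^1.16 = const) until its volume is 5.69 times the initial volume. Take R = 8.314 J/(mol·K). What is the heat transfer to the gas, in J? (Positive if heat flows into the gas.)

4110 J

V₁ = nRT₁/P₁ = 1.08×8.314×555/178 = 28.0 L.
Polytropic n=1.16: T₂ = T₁(V₁/V₂)^(n−1) = 555×(0.176)^0.16 = 420 K; P₂ = P₁(V₁/V₂)^n = 23.7 kPa.
W = (P₁V₁−P₂V₂)/(n−1) = (178×28.0−23.7×159)/0.16 = 7560 J.
ΔU = nCvΔT = 1.08×23.8×(420−555) = -3460 J.
Q = ΔU + W = 4110 J.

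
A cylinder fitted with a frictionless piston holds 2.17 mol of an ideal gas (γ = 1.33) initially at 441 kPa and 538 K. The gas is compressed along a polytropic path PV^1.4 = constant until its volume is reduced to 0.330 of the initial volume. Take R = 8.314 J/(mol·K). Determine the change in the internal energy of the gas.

V₁ = nRT₁/P₁ = 2.17×8.314×538/441 = 22.0 L.
Polytropic n=1.4: T₂ = T₁(V₁/V₂)^(n−1) = 538×(3.03)^0.40 = 838 K; P₂ = P₁(V₁/V₂)^n = 2080 kPa.
For an ideal gas ΔU = nCvΔT with Cv = R/(γ−1) = 25.2 J/(mol·K).
ΔU = 2.17×25.2×(838−538) = 16400 J.

16400 J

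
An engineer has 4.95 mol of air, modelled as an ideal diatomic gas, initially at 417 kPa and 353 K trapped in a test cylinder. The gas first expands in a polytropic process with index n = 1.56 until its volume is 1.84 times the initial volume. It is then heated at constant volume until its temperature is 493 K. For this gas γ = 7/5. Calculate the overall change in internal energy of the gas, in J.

14400 J

V₁ = nRT₁/P₁ = 4.95×8.314×353/417 = 34.8 L.
Step 1 — Polytropic n=1.56: T₂ = T₁(V₁/V₂)^(n−1) = 353×(0.543)^0.56 = 251 K; P₂ = P₁(V₁/V₂)^n = 161 kPa.
W = (P₁V₁−P₂V₂)/(n−1) = (417×34.8−161×64.1)/0.56 = 7500 J.
ΔU = nCvΔT = 4.95×20.8×(251−353) = -10500 J.
Q = ΔU + W = -3000 J.
State after step 1: P = 161 kPa, V = 64.1 L, T = 251 K.
Step 2 — Isochoric: V stays 64.1 L; P/T = const ⇒ T₂ = 493 K, P₂ = 317 kPa.
W = 0 (no volume change).
ΔU = nCvΔT = 4.95×20.8×(493−251) = 24900 J.
Q = ΔU = 24900 J.
Net over both steps: W = 7500 J, Q = 21900 J, ΔU = 14400 J.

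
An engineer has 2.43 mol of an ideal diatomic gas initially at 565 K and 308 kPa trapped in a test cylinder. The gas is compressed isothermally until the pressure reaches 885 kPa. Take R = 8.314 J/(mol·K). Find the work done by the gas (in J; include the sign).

V₁ = nRT₁/P₁ = 2.43×8.314×565/308 = 37.1 L.
Isothermal: T stays 565 K; PV = const ⇒ V₂ = 12.9 L, P₂ = 885 kPa.
W = nRT ln(V₂/V₁) = 2.43×8.314×565×ln(0.348) = -12000 J.

-12000 J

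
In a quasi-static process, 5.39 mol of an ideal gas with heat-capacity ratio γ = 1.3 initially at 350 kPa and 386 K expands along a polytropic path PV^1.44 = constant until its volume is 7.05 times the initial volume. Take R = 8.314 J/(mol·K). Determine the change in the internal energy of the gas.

V₁ = nRT₁/P₁ = 5.39×8.314×386/350 = 49.4 L.
Polytropic n=1.44: T₂ = T₁(V₁/V₂)^(n−1) = 386×(0.142)^0.44 = 163 K; P₂ = P₁(V₁/V₂)^n = 21.0 kPa.
For an ideal gas ΔU = nCvΔT with Cv = R/(γ−1) = 27.7 J/(mol·K).
ΔU = 5.39×27.7×(163−386) = -33200 J.

-33200 J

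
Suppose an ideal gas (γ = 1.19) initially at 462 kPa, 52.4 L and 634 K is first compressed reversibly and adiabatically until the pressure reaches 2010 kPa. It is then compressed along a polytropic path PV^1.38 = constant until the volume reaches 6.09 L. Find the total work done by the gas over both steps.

-67300 J

n = P₁V₁/(RT₁) = 462×52.4/(8.314×634) = 4.59 mol.
Step 1 — Adiabatic: T₂/T₁ = (P₂/P₁)^((γ−1)/γ) ⇒ T₂ = 634×(4.35)^0.160 = 802 K; V₂ = 15.2 L.
ΔU = nCvΔT = 4.59×43.8×(802−634) = 33700 J.
Q = 0 for an adiabatic process, so W = −ΔU = -33700 J.
State after step 1: P = 2010 kPa, V = 15.2 L, T = 802 K.
Step 2 — Polytropic n=1.38: T₂ = T₁(V₁/V₂)^(n−1) = 802×(2.50)^0.38 = 1140 K; P₂ = P₁(V₁/V₂)^n = 7120 kPa.
W = (P₁V₁−P₂V₂)/(n−1) = (2010×15.2−7120×6.09)/0.38 = -33600 J.
ΔU = nCvΔT = 4.59×43.8×(1140−802) = 67100 J.
Q = ΔU + W = 33600 J.
Net over both steps: W = -67300 J, Q = 33600 J, ΔU = 101000 J.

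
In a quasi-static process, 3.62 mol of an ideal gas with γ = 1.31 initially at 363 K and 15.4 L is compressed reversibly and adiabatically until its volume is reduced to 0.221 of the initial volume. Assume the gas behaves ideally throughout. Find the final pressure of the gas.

5130 kPa

P₁ = nRT₁/V₁ = 3.62×8.314×363/15.4 = 709 kPa.
Adiabatic: TV^(γ−1) = const ⇒ T₂ = 363×(4.52)^0.310 = 580 K; PV^γ = const ⇒ P₂ = 5130 kPa.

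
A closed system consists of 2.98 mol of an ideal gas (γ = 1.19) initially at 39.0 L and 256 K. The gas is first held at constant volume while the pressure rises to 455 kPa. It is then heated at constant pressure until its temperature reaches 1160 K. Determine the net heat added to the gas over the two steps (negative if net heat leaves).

129000 J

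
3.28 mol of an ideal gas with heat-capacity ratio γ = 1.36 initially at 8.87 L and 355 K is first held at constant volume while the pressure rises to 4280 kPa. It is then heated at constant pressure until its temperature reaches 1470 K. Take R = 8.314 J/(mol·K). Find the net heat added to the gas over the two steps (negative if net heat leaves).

P₁ = nRT₁/V₁ = 3.28×8.314×355/8.87 = 1090 kPa.
Step 1 — Isochoric: V stays 8.87 L; P/T = const ⇒ T₂ = 1390 K, P₂ = 4280 kPa.
W = 0 (no volume change).
ΔU = nCvΔT = 3.28×23.1×(1390−355) = 78600 J.
Q = ΔU = 78600 J.
State after step 1: P = 4280 kPa, V = 8.87 L, T = 1390 K.
Step 2 — Isobaric: P stays 4280 kPa; V/T = const ⇒ T₂ = 1470 K, V₂ = 9.37 L.
W = PΔV = 4280×(9.37−8.87) kPa·L = 2120 J.
ΔU = nCvΔT = 3.28×23.1×(1470−1390) = 5900 J.
Q = ΔU + W = nCpΔT = 8020 J.
Net over both steps: W = 2120 J, Q = 86600 J, ΔU = 84500 J.

86600 J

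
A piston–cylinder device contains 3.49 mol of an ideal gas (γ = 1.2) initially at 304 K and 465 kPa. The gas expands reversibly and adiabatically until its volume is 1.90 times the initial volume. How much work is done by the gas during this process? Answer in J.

V₁ = nRT₁/P₁ = 3.49×8.314×304/465 = 19.0 L.
Adiabatic: TV^(γ−1) = const ⇒ T₂ = 304×(0.526)^0.200 = 267 K; PV^γ = const ⇒ P₂ = 215 kPa.
ΔU = nCvΔT = 3.49×41.6×(267−304) = -5310 J.
Q = 0 for an adiabatic process, so W = −ΔU = 5310 J.

5310 J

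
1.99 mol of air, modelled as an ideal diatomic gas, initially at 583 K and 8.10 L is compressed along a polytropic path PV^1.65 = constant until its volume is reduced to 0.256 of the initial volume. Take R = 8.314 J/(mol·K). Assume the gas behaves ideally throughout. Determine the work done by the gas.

P₁ = nRT₁/V₁ = 1.99×8.314×583/8.10 = 1190 kPa.
Polytropic n=1.65: T₂ = T₁(V₁/V₂)^(n−1) = 583×(3.91)^0.65 = 1410 K; P₂ = P₁(V₁/V₂)^n = 11300 kPa.
W = (P₁V₁−P₂V₂)/(n−1) = (1190×8.10−11300×2.07)/0.65 = -21100 J.

-21100 J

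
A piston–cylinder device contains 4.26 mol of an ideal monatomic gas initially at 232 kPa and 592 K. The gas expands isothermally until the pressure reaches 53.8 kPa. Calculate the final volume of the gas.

390 L

V₁ = nRT₁/P₁ = 4.26×8.314×592/232 = 90.4 L.
Isothermal: T stays 592 K; PV = const ⇒ V₂ = 390 L, P₂ = 53.8 kPa.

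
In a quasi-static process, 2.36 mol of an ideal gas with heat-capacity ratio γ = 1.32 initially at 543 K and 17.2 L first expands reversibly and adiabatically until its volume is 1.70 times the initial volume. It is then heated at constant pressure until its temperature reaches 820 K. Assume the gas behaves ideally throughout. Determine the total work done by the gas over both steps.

P₁ = nRT₁/V₁ = 2.36×8.314×543/17.2 = 619 kPa.
Step 1 — Adiabatic: TV^(γ−1) = const ⇒ T₂ = 543×(0.588)^0.320 = 458 K; PV^γ = const ⇒ P₂ = 307 kPa.
ΔU = nCvΔT = 2.36×26.0×(458−543) = -5200 J.
Q = 0 for an adiabatic process, so W = −ΔU = 5200 J.
State after step 1: P = 307 kPa, V = 29.2 L, T = 458 K.
Step 2 — Isobaric: P stays 307 kPa; V/T = const ⇒ T₂ = 820 K, V₂ = 52.3 L.
W = PΔV = 307×(52.3−29.2) kPa·L = 7100 J.
ΔU = nCvΔT = 2.36×26.0×(820−458) = 22200 J.
Q = ΔU + W = nCpΔT = 29300 J.
Net over both steps: W = 12300 J, Q = 29300 J, ΔU = 17000 J.

12300 J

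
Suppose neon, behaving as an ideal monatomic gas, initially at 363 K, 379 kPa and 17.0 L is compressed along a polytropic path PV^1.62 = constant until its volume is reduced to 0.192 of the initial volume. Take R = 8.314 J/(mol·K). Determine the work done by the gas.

-18500 J

n = P₁V₁/(RT₁) = 379×17.0/(8.314×363) = 2.13 mol.
Polytropic n=1.62: T₂ = T₁(V₁/V₂)^(n−1) = 363×(5.21)^0.62 = 1010 K; P₂ = P₁(V₁/V₂)^n = 5490 kPa.
W = (P₁V₁−P₂V₂)/(n−1) = (379×17.0−5490×3.26)/0.62 = -18500 J.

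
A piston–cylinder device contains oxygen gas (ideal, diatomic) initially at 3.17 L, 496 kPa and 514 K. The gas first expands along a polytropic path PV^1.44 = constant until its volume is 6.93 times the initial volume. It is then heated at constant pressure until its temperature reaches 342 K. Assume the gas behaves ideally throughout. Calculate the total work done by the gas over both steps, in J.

n = P₁V₁/(RT₁) = 496×3.17/(8.314×514) = 0.368 mol.
Step 1 — Polytropic n=1.44: T₂ = T₁(V₁/V₂)^(n−1) = 514×(0.144)^0.44 = 219 K; P₂ = P₁(V₁/V₂)^n = 30.5 kPa.
W = (P₁V₁−P₂V₂)/(n−1) = (496×3.17−30.5×22.0)/0.44 = 2050 J.
ΔU = nCvΔT = 0.368×20.8×(219−514) = -2250 J.
Q = ΔU + W = -205 J.
State after step 1: P = 30.5 kPa, V = 22.0 L, T = 219 K.
Step 2 — Isobaric: P stays 30.5 kPa; V/T = const ⇒ T₂ = 342 K, V₂ = 34.3 L.
W = PΔV = 30.5×(34.3−22.0) kPa·L = 375 J.
ΔU = nCvΔT = 0.368×20.8×(342−219) = 938 J.
Q = ΔU + W = nCpΔT = 1310 J.
Net over both steps: W = 2420 J, Q = 1110 J, ΔU = -1320 J.

2420 J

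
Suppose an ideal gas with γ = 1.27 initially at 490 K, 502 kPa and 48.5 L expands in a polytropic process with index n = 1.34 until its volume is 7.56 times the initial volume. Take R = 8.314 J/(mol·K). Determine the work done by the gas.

n = P₁V₁/(RT₁) = 502×48.5/(8.314×490) = 5.98 mol.
Polytropic n=1.34: T₂ = T₁(V₁/V₂)^(n−1) = 490×(0.132)^0.34 = 246 K; P₂ = P₁(V₁/V₂)^n = 33.4 kPa.
W = (P₁V₁−P₂V₂)/(n−1) = (502×48.5−33.4×367)/0.34 = 35600 J.

35600 J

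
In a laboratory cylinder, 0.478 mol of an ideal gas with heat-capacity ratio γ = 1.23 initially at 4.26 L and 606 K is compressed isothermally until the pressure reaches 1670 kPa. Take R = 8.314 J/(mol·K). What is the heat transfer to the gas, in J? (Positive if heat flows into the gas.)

P₁ = nRT₁/V₁ = 0.478×8.314×606/4.26 = 565 kPa.
Isothermal: T stays 606 K; PV = const ⇒ V₂ = 1.44 L, P₂ = 1670 kPa.
ΔU = 0 (ideal gas, T constant).
W = nRT ln(V₂/V₁) = 0.478×8.314×606×ln(0.339) = -2610 J.
Q = ΔU + W = -2610 J.

-2610 J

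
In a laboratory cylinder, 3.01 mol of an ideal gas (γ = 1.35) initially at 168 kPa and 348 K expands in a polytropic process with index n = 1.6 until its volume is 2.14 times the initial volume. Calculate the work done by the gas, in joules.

V₁ = nRT₁/P₁ = 3.01×8.314×348/168 = 51.8 L.
Polytropic n=1.6: T₂ = T₁(V₁/V₂)^(n−1) = 348×(0.467)^0.60 = 220 K; P₂ = P₁(V₁/V₂)^n = 49.7 kPa.
W = (P₁V₁−P₂V₂)/(n−1) = (168×51.8−49.7×111)/0.60 = 5320 J.

5320 J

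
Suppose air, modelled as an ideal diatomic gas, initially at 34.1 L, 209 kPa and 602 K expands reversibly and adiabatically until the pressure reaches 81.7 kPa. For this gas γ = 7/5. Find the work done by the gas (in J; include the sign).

4190 J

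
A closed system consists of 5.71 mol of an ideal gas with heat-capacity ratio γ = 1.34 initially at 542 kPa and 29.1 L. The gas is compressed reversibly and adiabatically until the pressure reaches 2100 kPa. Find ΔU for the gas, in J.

19000 J

T₁ = P₁V₁/(nR) = 542×29.1/(5.71×8.314) = 332 K.
Adiabatic: T₂/T₁ = (P₂/P₁)^((γ−1)/γ) ⇒ T₂ = 332×(3.87)^0.254 = 468 K; V₂ = 10.6 L.
For an ideal gas ΔU = nCvΔT with Cv = R/(γ−1) = 24.5 J/(mol·K).
ΔU = 5.71×24.5×(468−332) = 19000 J.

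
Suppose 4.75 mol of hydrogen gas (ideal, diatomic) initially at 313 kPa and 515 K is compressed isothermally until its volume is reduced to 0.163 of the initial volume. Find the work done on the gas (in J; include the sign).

36900 J

V₁ = nRT₁/P₁ = 4.75×8.314×515/313 = 65.0 L.
Isothermal: T stays 515 K; PV = const ⇒ V₂ = 10.6 L, P₂ = 1920 kPa.
W = nRT ln(V₂/V₁) = 4.75×8.314×515×ln(0.163) = -36900 J.
Work done on the gas = −W_by = 36900 J.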